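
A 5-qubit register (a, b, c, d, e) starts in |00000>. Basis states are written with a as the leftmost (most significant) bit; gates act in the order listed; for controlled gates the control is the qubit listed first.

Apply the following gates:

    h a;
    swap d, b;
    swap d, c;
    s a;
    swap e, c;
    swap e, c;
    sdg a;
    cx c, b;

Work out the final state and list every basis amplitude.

The final amplitudes are sqrt(2)/2 on |00000>, sqrt(2)/2 on |10000>, and 0 on every other basis state. Key observation: steps 4-7 multiply out to the identity, so the circuit reduces to the remaining gates.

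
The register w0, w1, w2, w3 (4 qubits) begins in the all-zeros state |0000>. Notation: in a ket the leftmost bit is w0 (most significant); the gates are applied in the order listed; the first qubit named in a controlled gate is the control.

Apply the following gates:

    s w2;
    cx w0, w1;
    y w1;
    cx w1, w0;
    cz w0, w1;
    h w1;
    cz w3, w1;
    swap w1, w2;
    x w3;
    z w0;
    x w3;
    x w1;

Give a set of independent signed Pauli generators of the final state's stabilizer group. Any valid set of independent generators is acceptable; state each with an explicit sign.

The stabilizer group can be generated by -IIXI, -ZIII, -IZII, +IIIZ, among other valid generating sets.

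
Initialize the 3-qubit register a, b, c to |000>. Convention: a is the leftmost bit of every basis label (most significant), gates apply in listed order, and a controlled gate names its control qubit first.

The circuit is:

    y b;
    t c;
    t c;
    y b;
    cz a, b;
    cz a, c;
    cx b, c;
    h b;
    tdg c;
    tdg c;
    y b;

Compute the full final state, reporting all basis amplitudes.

After the circuit, the state carries amplitude -sqrt(2)*I/2 on |000>, sqrt(2)*I/2 on |010>, and 0 on every other basis state.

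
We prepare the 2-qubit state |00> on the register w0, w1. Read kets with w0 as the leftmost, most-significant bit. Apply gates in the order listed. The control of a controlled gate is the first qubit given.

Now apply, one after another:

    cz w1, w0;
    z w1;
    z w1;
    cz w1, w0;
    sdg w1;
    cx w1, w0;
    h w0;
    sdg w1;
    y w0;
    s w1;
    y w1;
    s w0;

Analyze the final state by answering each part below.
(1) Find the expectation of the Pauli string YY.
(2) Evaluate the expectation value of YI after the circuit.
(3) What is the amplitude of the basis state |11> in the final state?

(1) In the final state, YY has expectation 0.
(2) In the final state, YI has expectation -1.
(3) |11> carries amplitude -sqrt(2)*I/2 in the final state.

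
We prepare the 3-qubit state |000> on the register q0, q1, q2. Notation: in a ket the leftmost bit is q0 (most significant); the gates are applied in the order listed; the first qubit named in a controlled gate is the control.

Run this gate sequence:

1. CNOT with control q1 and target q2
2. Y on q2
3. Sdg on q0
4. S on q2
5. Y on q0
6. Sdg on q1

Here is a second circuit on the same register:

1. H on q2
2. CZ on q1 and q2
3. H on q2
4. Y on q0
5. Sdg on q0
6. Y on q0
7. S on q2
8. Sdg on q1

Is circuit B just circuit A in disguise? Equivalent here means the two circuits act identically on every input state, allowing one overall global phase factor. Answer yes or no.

No, they are not equivalent — no single phase factor reconciles the two unitaries.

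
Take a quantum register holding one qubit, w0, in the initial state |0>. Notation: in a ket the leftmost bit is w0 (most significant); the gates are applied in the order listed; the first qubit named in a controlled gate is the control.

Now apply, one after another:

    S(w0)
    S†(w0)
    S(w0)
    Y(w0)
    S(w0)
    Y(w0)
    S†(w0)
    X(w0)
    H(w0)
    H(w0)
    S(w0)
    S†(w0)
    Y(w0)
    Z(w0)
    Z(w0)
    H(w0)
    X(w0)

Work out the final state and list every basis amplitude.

The resulting statevector has amplitude sqrt(2)/2 on |0>, sqrt(2)/2 on |1>.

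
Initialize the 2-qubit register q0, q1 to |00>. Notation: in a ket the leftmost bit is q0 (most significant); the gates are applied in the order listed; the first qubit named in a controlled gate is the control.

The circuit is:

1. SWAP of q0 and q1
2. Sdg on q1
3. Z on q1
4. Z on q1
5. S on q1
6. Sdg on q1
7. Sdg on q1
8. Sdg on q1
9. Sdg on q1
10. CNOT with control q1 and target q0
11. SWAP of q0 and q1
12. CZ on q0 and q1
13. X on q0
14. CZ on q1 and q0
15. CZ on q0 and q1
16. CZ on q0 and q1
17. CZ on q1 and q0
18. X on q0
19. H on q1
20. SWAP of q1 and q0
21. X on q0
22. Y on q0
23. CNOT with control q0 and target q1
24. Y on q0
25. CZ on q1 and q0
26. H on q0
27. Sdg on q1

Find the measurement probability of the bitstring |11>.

The probability of measuring |11> is 1/4. Key observation: gates 13-18 undo each other exactly, leaving only the rest of the circuit to track.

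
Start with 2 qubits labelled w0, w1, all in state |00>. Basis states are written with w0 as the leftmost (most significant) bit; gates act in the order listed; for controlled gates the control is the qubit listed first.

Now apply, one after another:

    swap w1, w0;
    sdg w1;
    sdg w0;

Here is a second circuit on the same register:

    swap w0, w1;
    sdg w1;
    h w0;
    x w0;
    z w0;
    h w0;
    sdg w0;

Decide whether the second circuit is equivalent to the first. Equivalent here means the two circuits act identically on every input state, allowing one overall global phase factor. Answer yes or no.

No: there is an input state on which the two circuits produce genuinely different outputs (not merely differing by a phase).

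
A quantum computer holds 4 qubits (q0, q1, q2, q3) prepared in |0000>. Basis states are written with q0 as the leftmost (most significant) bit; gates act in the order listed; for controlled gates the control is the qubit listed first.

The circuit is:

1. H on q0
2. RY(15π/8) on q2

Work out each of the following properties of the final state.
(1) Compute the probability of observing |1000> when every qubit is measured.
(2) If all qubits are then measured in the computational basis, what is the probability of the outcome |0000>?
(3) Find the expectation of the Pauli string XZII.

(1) A full measurement returns |1000> with probability cos(pi/16)**2/2.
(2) A full measurement returns |0000> with probability cos(pi/16)**2/2.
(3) The expectation value of XZII is 1.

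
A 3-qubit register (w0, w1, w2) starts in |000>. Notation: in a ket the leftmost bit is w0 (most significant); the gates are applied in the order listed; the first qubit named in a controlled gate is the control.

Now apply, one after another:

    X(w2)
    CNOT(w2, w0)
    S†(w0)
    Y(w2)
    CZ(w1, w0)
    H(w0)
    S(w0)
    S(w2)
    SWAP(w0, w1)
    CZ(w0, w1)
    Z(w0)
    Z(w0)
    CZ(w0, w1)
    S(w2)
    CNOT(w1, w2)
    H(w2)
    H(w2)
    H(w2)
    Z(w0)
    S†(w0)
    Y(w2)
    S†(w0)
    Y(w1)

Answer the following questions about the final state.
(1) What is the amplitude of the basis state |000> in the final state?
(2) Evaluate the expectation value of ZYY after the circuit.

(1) The amplitude on |000> is I/2.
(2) In the final state, ZYY has expectation 0.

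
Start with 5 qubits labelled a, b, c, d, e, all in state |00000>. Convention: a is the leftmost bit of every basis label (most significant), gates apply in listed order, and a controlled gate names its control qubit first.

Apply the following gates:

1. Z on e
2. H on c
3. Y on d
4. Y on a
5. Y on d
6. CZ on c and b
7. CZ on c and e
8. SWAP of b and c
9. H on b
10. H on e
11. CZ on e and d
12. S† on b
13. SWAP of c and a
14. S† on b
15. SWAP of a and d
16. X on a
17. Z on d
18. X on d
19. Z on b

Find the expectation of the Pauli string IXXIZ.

The observable IXXIZ averages to 0.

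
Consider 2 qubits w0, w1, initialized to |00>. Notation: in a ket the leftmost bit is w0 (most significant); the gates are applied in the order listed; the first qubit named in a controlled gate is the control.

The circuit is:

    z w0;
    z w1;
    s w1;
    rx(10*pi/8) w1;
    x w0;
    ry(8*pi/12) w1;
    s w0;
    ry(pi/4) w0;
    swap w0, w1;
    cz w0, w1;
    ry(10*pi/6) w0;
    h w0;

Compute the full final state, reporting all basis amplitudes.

The final amplitudes are -1/8 - sqrt(6)*I/8 - sqrt(2)*I/8 + I/8 + sqrt(3)*(1 + I)/8 on |00>, 1/4 + sqrt(2)/4 - I/4 on |01>, -1/8 - sqrt(6)*I/8 - I/8 + sqrt(2)*I/8 - sqrt(3)*(1 - I)/8 on |10>, 1/4 + sqrt(2)/4 + I/4 on |11>.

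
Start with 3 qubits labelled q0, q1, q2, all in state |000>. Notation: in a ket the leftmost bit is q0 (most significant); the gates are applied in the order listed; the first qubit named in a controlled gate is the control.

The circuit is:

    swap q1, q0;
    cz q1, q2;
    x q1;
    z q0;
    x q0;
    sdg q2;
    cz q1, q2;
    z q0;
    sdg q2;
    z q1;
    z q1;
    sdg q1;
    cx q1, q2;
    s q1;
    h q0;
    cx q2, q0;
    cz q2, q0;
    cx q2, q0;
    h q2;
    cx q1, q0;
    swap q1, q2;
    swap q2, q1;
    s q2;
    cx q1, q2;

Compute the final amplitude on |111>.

The amplitude on |111> is 1/2.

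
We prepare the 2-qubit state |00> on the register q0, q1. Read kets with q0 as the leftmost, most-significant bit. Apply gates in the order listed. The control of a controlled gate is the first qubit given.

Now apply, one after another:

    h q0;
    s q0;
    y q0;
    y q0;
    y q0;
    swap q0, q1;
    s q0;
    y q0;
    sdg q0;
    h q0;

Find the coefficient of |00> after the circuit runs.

The final state's coefficient on |00> equals 1/2.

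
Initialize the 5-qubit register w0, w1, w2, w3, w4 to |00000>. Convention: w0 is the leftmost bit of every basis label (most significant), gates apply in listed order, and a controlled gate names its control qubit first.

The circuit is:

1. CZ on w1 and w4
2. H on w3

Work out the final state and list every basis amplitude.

After the circuit, the state carries amplitude sqrt(2)/2 on |00000>, sqrt(2)/2 on |00010>, and 0 on every other basis state.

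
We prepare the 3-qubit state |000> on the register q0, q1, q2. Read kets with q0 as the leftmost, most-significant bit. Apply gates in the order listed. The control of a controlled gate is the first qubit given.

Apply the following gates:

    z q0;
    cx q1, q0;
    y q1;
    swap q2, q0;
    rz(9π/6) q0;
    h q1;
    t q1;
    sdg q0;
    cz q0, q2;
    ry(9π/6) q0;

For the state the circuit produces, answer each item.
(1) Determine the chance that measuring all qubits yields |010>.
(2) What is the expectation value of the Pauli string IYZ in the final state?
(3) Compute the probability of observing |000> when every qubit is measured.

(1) Outcome |010> occurs with probability 1/4.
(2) The observable IYZ averages to -sqrt(2)/2.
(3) The probability of measuring |000> is 1/4.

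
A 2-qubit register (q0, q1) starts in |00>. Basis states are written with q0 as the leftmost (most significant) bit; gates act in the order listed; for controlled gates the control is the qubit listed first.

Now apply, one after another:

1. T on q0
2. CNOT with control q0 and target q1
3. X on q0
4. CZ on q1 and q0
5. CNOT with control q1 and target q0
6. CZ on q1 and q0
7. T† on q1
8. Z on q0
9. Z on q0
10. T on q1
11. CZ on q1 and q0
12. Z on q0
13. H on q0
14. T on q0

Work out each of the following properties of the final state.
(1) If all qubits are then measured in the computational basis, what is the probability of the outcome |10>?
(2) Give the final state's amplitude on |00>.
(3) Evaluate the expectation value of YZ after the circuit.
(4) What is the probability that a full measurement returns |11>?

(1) The probability of measuring |10> is 1/2.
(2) The amplitude on |00> is -sqrt(2)/2.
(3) The observable YZ averages to -sqrt(2)/2.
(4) The probability of measuring |11> is 0.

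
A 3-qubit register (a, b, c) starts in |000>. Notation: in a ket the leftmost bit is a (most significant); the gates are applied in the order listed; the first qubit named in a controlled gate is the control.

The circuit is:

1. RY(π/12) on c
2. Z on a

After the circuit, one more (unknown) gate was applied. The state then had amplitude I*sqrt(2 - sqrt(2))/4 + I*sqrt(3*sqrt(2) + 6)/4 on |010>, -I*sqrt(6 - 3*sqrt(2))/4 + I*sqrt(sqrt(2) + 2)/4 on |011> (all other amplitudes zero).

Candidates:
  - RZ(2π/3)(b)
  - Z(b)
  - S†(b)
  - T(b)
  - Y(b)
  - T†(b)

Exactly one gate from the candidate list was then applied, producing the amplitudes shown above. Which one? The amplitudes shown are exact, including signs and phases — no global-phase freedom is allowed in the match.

The applied gate was Y(b).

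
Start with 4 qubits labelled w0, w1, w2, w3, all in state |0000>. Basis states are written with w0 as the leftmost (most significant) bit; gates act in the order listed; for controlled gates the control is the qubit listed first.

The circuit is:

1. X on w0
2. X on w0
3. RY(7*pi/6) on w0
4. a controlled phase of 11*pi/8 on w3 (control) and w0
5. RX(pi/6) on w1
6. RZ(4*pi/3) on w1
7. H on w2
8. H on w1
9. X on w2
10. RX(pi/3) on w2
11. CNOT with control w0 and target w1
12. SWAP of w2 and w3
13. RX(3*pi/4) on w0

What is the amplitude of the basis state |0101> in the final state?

|0101> carries amplitude -sqrt(3*sqrt(2) + 6)*exp(2*I*pi/3)/32 - sqrt(2 - sqrt(2))*exp(2*I*pi/3)/16 - 3*sqrt(2 - sqrt(2))*exp(I*pi/6)/32 - sqrt(sqrt(2) + 2)*exp(I*pi/6)/32 - sqrt(2 - sqrt(2))*exp(5*I*pi/6)/32 + sqrt(6 - 3*sqrt(2))*exp(2*I*pi/3)/32 + sqrt(6 - 3*sqrt(2))*exp(I*pi/3)/32 + sqrt(6 - 3*sqrt(2))*exp(I*pi/6)/16 + 3*sqrt(sqrt(2) + 2)*exp(5*I*pi/6)/32 + sqrt(3*sqrt(2) + 6)*exp(I*pi/3)/32 + sqrt(3*sqrt(2) + 6)*exp(5*I*pi/6)/16 + sqrt(sqrt(2) + 2)*exp(I*pi/3)/16 in the final state. Key observation: the block from step 1 through step 2 cancels to the identity and can be dropped.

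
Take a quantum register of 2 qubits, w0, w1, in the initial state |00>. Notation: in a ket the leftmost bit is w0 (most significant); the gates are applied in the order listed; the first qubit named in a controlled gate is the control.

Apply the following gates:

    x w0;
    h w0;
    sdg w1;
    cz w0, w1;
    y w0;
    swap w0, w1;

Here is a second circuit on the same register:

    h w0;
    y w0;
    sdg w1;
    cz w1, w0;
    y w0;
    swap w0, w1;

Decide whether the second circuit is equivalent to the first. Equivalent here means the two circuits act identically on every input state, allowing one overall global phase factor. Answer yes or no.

No — the two circuits implement different unitaries, even allowing a global phase.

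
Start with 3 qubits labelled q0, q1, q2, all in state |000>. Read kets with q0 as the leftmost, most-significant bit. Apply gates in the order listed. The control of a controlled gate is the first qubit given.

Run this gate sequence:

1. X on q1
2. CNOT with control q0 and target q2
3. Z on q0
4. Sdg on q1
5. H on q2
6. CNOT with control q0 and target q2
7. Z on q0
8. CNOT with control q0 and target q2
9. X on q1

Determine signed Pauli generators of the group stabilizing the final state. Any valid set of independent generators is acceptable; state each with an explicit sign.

The final state is stabilized by the group generated by +IIX, +ZII, +IZI; other independent generating sets are equally valid.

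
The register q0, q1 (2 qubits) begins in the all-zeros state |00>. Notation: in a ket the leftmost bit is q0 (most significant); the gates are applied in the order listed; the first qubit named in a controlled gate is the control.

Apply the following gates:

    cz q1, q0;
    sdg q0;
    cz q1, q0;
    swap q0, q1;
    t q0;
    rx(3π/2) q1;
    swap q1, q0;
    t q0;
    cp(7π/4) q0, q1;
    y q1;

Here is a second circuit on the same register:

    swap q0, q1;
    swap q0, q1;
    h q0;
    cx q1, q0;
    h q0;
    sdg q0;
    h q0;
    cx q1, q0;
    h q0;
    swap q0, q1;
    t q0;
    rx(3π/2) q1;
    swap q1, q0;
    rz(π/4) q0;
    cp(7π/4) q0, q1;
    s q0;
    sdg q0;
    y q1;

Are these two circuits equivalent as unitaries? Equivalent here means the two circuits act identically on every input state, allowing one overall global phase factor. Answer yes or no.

Yes, they are equivalent — the unitaries differ by at most a global phase.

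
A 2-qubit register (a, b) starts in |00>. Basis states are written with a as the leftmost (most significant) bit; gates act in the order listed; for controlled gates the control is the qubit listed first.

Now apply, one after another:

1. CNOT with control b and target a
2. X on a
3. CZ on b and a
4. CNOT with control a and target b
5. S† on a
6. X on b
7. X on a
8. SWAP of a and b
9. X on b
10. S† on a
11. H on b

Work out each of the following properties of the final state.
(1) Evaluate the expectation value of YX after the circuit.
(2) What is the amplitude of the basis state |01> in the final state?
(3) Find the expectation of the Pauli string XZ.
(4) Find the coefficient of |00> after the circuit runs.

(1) The observable YX averages to 0.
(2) The amplitude on |01> is sqrt(2)*I/2.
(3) The expectation value of XZ is 0.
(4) The final state's coefficient on |00> equals -sqrt(2)*I/2.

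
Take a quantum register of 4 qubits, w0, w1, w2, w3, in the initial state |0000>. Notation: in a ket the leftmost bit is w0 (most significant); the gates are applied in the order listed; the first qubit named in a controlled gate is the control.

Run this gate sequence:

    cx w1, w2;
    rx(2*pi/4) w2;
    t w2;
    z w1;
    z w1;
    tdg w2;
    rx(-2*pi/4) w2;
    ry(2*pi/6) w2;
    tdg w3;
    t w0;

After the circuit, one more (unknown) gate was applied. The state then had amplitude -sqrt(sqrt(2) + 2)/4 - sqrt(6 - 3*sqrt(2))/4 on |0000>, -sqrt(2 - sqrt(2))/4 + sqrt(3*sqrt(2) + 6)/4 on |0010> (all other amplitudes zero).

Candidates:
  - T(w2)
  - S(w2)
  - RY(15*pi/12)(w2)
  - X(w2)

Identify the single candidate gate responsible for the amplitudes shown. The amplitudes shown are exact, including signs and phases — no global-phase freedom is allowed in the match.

It was RY(15*pi/12)(w2) that produced the state shown. Key observation: steps 2-7 multiply out to the identity, so the circuit reduces to the remaining gates.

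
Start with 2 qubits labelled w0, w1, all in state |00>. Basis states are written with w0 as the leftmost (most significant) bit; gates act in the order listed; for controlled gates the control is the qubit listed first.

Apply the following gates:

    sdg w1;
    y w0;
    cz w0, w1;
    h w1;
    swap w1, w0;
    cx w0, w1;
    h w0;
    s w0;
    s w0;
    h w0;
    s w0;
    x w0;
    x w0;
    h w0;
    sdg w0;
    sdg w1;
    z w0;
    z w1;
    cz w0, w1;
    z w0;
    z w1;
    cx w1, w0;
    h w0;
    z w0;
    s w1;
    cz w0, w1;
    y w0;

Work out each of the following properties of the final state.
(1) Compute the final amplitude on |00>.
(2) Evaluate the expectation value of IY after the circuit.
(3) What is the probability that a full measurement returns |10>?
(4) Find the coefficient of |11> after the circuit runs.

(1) |00> carries amplitude sqrt(2)*(-1 - I)/4 in the final state.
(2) In the final state, IY has expectation 1.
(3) The probability of measuring |10> is 1/4.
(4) The final state's coefficient on |11> equals sqrt(2)*(-1 - I)/4.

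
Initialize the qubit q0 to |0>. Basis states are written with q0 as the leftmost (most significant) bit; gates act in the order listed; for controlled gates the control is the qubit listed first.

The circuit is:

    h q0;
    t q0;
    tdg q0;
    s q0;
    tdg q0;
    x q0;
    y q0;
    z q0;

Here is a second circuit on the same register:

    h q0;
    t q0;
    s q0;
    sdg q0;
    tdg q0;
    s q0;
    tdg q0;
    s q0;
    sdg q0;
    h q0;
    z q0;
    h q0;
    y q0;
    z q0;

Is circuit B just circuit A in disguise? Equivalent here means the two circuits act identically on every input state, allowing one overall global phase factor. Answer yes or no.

Yes, they are equivalent — the unitaries differ by at most a global phase.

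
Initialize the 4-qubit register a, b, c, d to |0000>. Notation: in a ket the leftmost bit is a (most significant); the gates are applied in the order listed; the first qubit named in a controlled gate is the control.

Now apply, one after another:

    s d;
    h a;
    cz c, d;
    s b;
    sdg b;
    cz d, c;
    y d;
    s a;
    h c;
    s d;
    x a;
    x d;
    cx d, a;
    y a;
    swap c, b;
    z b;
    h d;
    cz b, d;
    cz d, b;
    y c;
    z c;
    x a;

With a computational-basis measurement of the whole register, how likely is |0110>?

A full measurement returns |0110> with probability 1/8.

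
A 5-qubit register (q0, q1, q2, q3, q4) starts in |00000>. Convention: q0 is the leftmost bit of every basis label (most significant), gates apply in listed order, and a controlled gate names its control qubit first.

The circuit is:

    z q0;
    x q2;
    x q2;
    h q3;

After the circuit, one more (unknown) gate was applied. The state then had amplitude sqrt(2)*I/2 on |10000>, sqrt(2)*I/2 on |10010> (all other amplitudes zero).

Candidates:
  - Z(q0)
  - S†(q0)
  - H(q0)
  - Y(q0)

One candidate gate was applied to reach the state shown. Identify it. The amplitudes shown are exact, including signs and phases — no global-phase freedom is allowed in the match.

The applied gate was Y(q0). Key observation: steps 2-3 multiply out to the identity, so the circuit reduces to the remaining gates.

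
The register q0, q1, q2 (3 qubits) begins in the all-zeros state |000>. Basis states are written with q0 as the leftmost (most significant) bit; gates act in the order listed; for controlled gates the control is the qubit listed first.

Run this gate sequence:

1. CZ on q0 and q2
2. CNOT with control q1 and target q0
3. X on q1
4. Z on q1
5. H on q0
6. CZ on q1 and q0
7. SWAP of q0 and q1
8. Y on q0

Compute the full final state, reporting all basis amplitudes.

The resulting statevector has amplitude sqrt(2)*I/2 on |000>, -sqrt(2)*I/2 on |010>, and 0 on every other basis state.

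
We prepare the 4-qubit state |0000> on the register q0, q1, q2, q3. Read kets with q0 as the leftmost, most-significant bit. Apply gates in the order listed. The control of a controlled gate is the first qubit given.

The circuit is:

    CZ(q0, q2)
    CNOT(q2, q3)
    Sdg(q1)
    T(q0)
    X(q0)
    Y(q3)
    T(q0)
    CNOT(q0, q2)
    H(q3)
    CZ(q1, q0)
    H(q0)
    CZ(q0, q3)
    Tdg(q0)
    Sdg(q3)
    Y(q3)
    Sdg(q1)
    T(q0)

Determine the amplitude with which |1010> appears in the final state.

The amplitude on |1010> is exp(3*I*pi/4)/2.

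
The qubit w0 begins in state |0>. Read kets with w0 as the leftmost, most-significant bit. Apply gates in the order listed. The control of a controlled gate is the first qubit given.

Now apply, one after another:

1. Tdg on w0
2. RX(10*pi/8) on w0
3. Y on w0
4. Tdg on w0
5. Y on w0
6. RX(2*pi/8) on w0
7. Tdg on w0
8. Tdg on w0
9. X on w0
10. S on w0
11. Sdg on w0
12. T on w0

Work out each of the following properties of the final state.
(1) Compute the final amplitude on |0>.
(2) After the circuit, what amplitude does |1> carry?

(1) |0> carries amplitude -1/2 - sqrt(2)/4 - exp(3*I*pi/4)/2 + sqrt(2)*exp(3*I*pi/4)/4 in the final state.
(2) The final state's coefficient on |1> equals sqrt(2)*(-1 - exp(I*pi/4))/4.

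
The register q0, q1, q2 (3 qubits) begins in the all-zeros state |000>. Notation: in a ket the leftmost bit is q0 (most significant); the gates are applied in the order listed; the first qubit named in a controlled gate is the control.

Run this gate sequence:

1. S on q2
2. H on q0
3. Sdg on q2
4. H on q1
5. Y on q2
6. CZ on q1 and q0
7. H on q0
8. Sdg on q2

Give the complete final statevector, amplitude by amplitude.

The final amplitudes are sqrt(2)/2 on |001>, sqrt(2)/2 on |111>, and 0 on every other basis state.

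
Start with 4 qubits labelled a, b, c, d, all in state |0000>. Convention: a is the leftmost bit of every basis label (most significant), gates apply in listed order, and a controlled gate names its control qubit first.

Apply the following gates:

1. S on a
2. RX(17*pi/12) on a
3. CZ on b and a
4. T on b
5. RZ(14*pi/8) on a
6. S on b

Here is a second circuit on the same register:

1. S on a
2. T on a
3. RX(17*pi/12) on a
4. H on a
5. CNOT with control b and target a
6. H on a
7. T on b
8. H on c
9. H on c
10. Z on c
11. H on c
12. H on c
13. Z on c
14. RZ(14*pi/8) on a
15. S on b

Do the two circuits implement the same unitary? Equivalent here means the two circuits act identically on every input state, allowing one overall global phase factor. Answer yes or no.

No, they are not equivalent — no single phase factor reconciles the two unitaries.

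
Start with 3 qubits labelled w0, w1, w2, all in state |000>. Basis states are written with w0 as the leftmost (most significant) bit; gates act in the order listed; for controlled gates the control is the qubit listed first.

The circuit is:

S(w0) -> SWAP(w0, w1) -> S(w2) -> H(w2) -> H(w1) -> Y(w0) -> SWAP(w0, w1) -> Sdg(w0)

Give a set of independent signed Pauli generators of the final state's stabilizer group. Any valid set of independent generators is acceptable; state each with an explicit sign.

The final state is stabilized by the group generated by -YII, +IIX, -IZI; other independent generating sets are equally valid.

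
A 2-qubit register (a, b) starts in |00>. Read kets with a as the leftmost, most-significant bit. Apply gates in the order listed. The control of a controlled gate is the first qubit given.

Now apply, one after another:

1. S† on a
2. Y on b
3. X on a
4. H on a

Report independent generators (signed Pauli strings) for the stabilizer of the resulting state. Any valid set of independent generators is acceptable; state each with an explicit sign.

The final state is stabilized by the group generated by -XI, -IZ; other independent generating sets are equally valid.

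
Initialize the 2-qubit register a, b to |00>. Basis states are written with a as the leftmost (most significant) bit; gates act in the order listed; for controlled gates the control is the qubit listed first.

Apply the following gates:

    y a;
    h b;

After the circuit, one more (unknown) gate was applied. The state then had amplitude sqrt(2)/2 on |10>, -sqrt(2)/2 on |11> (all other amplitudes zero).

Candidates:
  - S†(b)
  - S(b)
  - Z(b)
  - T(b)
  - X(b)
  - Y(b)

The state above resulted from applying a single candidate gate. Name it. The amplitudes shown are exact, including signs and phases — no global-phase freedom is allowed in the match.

The applied gate was Y(b).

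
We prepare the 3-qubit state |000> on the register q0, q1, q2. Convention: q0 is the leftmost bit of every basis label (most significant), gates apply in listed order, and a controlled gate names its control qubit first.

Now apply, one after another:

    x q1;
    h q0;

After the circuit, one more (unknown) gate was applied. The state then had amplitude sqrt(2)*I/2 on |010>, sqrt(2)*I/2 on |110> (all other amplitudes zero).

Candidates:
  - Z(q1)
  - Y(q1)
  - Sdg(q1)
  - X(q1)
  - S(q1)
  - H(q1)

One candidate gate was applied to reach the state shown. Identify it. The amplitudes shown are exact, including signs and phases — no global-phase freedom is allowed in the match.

The applied gate was S(q1).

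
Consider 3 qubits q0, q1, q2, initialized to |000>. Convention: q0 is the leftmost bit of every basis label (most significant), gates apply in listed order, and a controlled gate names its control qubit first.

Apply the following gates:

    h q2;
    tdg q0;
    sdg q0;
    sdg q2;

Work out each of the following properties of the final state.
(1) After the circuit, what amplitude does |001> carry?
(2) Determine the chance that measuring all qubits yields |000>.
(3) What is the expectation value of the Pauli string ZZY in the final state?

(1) |001> carries amplitude -sqrt(2)*I/2 in the final state.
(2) A full measurement returns |000> with probability 1/2.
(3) In the final state, ZZY has expectation -1.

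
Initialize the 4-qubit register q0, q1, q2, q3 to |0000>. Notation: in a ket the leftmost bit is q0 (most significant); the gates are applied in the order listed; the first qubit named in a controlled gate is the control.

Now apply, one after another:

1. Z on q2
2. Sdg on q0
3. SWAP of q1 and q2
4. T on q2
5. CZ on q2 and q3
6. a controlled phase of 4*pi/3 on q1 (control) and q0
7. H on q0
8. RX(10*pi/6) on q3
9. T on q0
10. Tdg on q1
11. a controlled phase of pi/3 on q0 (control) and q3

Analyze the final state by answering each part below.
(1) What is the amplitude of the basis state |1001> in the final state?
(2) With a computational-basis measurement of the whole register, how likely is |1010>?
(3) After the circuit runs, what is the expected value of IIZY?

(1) |1001> carries amplitude sqrt(2)*exp(I*pi/12)/4 in the final state.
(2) The probability of measuring |1010> is 0.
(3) The observable IIZY averages to 3*sqrt(3)/8.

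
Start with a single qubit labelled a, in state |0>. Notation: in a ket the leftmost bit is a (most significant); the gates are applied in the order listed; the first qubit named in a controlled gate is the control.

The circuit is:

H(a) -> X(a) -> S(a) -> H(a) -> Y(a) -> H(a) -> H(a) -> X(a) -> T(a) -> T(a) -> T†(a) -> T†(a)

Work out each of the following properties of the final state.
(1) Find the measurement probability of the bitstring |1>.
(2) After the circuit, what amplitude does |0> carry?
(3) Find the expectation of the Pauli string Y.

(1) Outcome |1> occurs with probability 1/2.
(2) |0> carries amplitude -1/2 + I/2 in the final state.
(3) In the final state, Y has expectation 1.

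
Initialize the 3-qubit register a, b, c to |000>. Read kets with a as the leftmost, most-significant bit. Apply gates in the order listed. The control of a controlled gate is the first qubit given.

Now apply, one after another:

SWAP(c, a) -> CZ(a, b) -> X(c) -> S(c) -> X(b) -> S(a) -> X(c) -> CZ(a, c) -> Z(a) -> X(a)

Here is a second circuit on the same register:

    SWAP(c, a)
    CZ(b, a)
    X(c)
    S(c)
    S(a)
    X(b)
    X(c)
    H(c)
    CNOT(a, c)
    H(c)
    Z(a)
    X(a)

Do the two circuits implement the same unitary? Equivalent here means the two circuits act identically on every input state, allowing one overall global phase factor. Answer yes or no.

Yes — the two circuits implement the same unitary up to a global phase.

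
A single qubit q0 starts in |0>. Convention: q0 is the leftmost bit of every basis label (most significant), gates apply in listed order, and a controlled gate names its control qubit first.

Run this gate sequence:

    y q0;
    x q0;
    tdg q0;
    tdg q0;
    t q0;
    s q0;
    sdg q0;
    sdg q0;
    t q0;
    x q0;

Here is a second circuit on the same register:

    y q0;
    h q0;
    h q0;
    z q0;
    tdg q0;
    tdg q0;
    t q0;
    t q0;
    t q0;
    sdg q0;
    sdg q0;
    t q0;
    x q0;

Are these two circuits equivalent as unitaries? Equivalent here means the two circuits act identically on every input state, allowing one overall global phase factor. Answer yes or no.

No: there is an input state on which the two circuits produce genuinely different outputs (not merely differing by a phase).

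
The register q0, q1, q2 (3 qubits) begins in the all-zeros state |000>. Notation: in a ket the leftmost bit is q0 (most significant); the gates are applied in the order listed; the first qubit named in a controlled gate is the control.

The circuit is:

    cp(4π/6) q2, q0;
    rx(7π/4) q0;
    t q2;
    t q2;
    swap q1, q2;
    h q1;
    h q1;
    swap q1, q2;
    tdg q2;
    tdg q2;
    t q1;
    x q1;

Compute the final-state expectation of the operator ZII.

The expectation value of ZII is sqrt(2)/2. Key observation: gates 3-10 undo each other exactly, leaving only the rest of the circuit to track.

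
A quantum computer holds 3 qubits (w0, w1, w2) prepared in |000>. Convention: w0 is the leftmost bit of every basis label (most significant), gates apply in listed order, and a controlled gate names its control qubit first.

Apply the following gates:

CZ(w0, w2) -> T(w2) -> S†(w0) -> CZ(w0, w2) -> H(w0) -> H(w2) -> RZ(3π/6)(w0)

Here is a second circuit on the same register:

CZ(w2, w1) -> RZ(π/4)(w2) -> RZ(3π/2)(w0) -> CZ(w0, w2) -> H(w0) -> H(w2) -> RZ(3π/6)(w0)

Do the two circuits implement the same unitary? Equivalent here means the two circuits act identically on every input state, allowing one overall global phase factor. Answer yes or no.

No: there is an input state on which the two circuits produce genuinely different outputs (not merely differing by a phase).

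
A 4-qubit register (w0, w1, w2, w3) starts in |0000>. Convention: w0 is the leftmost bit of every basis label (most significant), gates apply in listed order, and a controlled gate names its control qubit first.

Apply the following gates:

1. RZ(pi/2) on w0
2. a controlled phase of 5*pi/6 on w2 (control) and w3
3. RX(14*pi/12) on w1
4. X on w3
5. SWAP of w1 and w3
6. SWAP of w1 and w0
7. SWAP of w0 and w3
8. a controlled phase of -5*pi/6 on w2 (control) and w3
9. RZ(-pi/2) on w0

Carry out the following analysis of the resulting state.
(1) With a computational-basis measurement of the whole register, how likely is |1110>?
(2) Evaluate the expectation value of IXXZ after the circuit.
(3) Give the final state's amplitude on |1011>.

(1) The probability of measuring |1110> is 0.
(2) In the final state, IXXZ has expectation 0.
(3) |1011> carries amplitude 0 in the final state.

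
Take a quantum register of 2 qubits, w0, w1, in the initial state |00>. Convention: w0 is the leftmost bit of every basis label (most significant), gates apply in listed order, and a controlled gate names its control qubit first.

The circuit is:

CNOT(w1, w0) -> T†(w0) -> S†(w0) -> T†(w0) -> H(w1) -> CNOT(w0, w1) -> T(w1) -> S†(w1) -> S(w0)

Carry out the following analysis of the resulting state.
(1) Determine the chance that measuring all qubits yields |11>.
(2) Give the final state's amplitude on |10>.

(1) Outcome |11> occurs with probability 0.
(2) |10> carries amplitude 0 in the final state.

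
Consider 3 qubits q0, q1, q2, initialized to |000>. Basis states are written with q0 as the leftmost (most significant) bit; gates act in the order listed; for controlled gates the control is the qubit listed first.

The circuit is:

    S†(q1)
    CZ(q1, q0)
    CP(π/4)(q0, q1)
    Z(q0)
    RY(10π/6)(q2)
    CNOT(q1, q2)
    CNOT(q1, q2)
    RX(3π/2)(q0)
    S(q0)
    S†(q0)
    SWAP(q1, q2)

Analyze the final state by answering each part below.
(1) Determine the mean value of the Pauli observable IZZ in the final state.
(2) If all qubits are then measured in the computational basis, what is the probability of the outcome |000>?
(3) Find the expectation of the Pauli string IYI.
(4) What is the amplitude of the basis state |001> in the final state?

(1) The observable IZZ averages to 1/2. Key observation: steps 9-10 multiply out to the identity, so the circuit reduces to the remaining gates.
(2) Outcome |000> occurs with probability 3/8.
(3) The observable IYI averages to 0.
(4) The final state's coefficient on |001> equals 0.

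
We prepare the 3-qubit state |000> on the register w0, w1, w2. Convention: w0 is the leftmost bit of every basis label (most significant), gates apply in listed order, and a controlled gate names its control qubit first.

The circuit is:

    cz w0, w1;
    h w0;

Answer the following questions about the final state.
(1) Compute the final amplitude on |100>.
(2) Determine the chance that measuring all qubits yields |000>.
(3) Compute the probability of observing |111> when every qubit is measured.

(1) The amplitude on |100> is sqrt(2)/2.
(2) Outcome |000> occurs with probability 1/2.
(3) Outcome |111> occurs with probability 0.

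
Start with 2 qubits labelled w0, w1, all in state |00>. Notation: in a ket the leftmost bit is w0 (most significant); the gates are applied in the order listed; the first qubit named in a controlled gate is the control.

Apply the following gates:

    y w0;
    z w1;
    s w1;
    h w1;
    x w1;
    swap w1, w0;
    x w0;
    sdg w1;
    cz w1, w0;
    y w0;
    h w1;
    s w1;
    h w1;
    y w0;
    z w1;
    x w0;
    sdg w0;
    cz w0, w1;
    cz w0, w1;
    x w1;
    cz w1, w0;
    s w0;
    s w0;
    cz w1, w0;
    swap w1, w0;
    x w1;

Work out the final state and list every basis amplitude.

The final amplitudes are sqrt(2)*(1 - I)/4 on |00>, sqrt(2)*(1 + I)/4 on |01>, sqrt(2)*(1 + I)/4 on |10>, sqrt(2)*(-1 + I)/4 on |11>.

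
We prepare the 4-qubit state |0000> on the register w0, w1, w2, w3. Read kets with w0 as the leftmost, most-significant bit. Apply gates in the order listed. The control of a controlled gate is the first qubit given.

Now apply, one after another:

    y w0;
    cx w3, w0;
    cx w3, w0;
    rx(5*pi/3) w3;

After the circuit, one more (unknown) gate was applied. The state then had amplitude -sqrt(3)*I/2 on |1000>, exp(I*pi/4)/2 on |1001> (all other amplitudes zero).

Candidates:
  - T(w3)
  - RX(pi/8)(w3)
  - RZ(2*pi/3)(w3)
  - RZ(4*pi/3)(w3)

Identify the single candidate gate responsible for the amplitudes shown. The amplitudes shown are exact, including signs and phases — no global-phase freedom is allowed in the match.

The unique candidate consistent with the amplitudes is T(w3).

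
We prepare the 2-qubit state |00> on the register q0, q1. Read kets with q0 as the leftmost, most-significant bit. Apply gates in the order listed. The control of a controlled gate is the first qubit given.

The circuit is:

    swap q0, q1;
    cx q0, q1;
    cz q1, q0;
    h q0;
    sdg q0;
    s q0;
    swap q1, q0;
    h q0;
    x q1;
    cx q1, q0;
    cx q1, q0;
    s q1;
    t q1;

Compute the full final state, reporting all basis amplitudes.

The resulting statevector has amplitude 1/2 on |00>, exp(3*I*pi/4)/2 on |01>, 1/2 on |10>, exp(3*I*pi/4)/2 on |11>.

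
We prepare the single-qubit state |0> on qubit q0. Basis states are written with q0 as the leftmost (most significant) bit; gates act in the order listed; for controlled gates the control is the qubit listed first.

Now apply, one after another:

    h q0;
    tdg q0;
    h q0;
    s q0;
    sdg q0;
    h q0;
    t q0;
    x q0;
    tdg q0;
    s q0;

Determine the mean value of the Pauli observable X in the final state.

The observable X averages to sqrt(2)/2. Key observation: steps 2-7 multiply out to the identity, so the circuit reduces to the remaining gates.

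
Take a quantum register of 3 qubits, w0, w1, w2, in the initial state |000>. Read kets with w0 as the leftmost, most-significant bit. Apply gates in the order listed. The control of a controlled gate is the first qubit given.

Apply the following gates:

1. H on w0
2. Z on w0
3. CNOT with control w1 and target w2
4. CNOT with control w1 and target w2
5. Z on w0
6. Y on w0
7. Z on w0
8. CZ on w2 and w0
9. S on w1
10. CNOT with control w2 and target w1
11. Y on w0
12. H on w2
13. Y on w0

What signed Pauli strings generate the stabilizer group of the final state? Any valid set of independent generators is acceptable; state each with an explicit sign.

The final state is stabilized by the group generated by +XII, +IIX, +IZI; other independent generating sets are equally valid. Key observation: steps 2-5 multiply out to the identity, so the circuit reduces to the remaining gates.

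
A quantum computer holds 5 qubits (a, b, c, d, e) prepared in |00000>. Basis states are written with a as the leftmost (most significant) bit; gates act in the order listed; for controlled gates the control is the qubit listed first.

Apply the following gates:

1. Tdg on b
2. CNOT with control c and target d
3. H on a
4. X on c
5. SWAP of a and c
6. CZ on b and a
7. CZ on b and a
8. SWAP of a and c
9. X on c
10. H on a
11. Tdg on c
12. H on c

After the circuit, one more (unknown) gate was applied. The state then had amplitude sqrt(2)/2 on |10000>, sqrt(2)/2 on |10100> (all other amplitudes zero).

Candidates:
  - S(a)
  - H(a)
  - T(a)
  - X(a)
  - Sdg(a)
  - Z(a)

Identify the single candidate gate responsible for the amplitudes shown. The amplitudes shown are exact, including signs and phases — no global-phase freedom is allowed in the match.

It was X(a) that produced the state shown. Key observation: the block from step 3 through step 10 cancels to the identity and can be dropped.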